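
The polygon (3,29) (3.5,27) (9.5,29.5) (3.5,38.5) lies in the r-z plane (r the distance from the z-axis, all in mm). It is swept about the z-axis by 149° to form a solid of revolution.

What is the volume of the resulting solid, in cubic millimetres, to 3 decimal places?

Volume = 518.374 mm³

Profile (r,z), 4 vertices: (3,29) (3.5,27) (9.5,29.5) (3.5,38.5)
edge 0: (3,29)→(3.5,27)  cross = 3·27 − 3.5·29 = -20.5000; (r_i+r_j)·cross = 6.5·-20.5000 = -133.2500
edge 1: (3.5,27)→(9.5,29.5)  cross = 3.5·29.5 − 9.5·27 = -153.2500; (r_i+r_j)·cross = 13·-153.2500 = -1992.2500
edge 2: (9.5,29.5)→(3.5,38.5)  cross = 9.5·38.5 − 3.5·29.5 = 262.5000; (r_i+r_j)·cross = 13·262.5000 = 3412.5000
edge 3: (3.5,38.5)→(3,29)  cross = 3.5·29 − 3·38.5 = -14.0000; (r_i+r_j)·cross = 6.5·-14.0000 = -91.0000
Σcross = 74.7500 → A = |Σcross|/2 = 37.3750 mm²
Σ(r_i+r_j)·cross = 1196.0000 → first moment M = |Σ|/6 = 199.3333
R_c = M/A = 199.3333/37.3750 = 5.3333 mm
θ = 149° = 2.600541 rad
V = θ·R_c·A = 2.600541·5.3333·37.3750 = 518.374 mm³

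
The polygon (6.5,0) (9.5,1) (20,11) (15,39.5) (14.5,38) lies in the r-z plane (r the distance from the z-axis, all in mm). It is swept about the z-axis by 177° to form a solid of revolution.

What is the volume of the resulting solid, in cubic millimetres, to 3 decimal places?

Volume = 9887.411 mm³

Profile (r,z), 5 vertices: (6.5,0) (9.5,1) (20,11) (15,39.5) (14.5,38)
edge 0: (6.5,0)→(9.5,1)  cross = 6.5·1 − 9.5·0 = 6.5000; (r_i+r_j)·cross = 16·6.5000 = 104.0000
edge 1: (9.5,1)→(20,11)  cross = 9.5·11 − 20·1 = 84.5000; (r_i+r_j)·cross = 29.5·84.5000 = 2492.7500
edge 2: (20,11)→(15,39.5)  cross = 20·39.5 − 15·11 = 625.0000; (r_i+r_j)·cross = 35·625.0000 = 21875.0000
edge 3: (15,39.5)→(14.5,38)  cross = 15·38 − 14.5·39.5 = -2.7500; (r_i+r_j)·cross = 29.5·-2.7500 = -81.1250
edge 4: (14.5,38)→(6.5,0)  cross = 14.5·0 − 6.5·38 = -247.0000; (r_i+r_j)·cross = 21·-247.0000 = -5187.0000
Σcross = 466.2500 → A = |Σcross|/2 = 233.1250 mm²
Σ(r_i+r_j)·cross = 19203.6250 → first moment M = |Σ|/6 = 3200.6042
R_c = M/A = 3200.6042/233.1250 = 13.7291 mm
θ = 177° = 3.089233 rad
V = θ·R_c·A = 3.089233·13.7291·233.1250 = 9887.411 mm³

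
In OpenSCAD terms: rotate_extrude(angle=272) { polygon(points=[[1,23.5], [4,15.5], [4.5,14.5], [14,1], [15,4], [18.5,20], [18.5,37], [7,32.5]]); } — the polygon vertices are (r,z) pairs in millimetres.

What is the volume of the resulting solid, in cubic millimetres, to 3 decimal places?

Profile (r,z), 8 vertices: (1,23.5) (4,15.5) (4.5,14.5) (14,1) (15,4) (18.5,20) (18.5,37) (7,32.5)
edge 0: (1,23.5)→(4,15.5)  cross = 1·15.5 − 4·23.5 = -78.5000; (r_i+r_j)·cross = 5·-78.5000 = -392.5000
edge 1: (4,15.5)→(4.5,14.5)  cross = 4·14.5 − 4.5·15.5 = -11.7500; (r_i+r_j)·cross = 8.5·-11.7500 = -99.8750
edge 2: (4.5,14.5)→(14,1)  cross = 4.5·1 − 14·14.5 = -198.5000; (r_i+r_j)·cross = 18.5·-198.5000 = -3672.2500
edge 3: (14,1)→(15,4)  cross = 14·4 − 15·1 = 41.0000; (r_i+r_j)·cross = 29·41.0000 = 1189.0000
edge 4: (15,4)→(18.5,20)  cross = 15·20 − 18.5·4 = 226.0000; (r_i+r_j)·cross = 33.5·226.0000 = 7571.0000
edge 5: (18.5,20)→(18.5,37)  cross = 18.5·37 − 18.5·20 = 314.5000; (r_i+r_j)·cross = 37·314.5000 = 11636.5000
edge 6: (18.5,37)→(7,32.5)  cross = 18.5·32.5 − 7·37 = 342.2500; (r_i+r_j)·cross = 25.5·342.2500 = 8727.3750
edge 7: (7,32.5)→(1,23.5)  cross = 7·23.5 − 1·32.5 = 132.0000; (r_i+r_j)·cross = 8·132.0000 = 1056.0000
Σcross = 767.0000 → A = |Σcross|/2 = 383.5000 mm²
Σ(r_i+r_j)·cross = 26015.2500 → first moment M = |Σ|/6 = 4335.8750
R_c = M/A = 4335.8750/383.5000 = 11.3061 mm
θ = 272° = 4.747296 rad
V = θ·R_c·A = 4.747296·11.3061·383.5000 = 20583.680 mm³

Volume = 20583.680 mm³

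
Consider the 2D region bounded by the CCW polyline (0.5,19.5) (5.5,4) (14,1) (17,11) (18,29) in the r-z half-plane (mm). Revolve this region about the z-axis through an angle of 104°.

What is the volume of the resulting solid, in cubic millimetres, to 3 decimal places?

Volume = 5802.708 mm³

Profile (r,z), 5 vertices: (0.5,19.5) (5.5,4) (14,1) (17,11) (18,29)
edge 0: (0.5,19.5)→(5.5,4)  cross = 0.5·4 − 5.5·19.5 = -105.2500; (r_i+r_j)·cross = 6·-105.2500 = -631.5000
edge 1: (5.5,4)→(14,1)  cross = 5.5·1 − 14·4 = -50.5000; (r_i+r_j)·cross = 19.5·-50.5000 = -984.7500
edge 2: (14,1)→(17,11)  cross = 14·11 − 17·1 = 137.0000; (r_i+r_j)·cross = 31·137.0000 = 4247.0000
edge 3: (17,11)→(18,29)  cross = 17·29 − 18·11 = 295.0000; (r_i+r_j)·cross = 35·295.0000 = 10325.0000
edge 4: (18,29)→(0.5,19.5)  cross = 18·19.5 − 0.5·29 = 336.5000; (r_i+r_j)·cross = 18.5·336.5000 = 6225.2500
Σcross = 612.7500 → A = |Σcross|/2 = 306.3750 mm²
Σ(r_i+r_j)·cross = 19181.0000 → first moment M = |Σ|/6 = 3196.8333
R_c = M/A = 3196.8333/306.3750 = 10.4344 mm
θ = 104° = 1.815142 rad
V = θ·R_c·A = 1.815142·10.4344·306.3750 = 5802.708 mm³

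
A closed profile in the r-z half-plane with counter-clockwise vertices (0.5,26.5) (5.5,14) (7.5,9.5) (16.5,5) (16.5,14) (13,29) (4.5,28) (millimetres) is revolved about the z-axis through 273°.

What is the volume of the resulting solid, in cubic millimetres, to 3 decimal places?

Profile (r,z), 7 vertices: (0.5,26.5) (5.5,14) (7.5,9.5) (16.5,5) (16.5,14) (13,29) (4.5,28)
edge 0: (0.5,26.5)→(5.5,14)  cross = 0.5·14 − 5.5·26.5 = -138.7500; (r_i+r_j)·cross = 6·-138.7500 = -832.5000
edge 1: (5.5,14)→(7.5,9.5)  cross = 5.5·9.5 − 7.5·14 = -52.7500; (r_i+r_j)·cross = 13·-52.7500 = -685.7500
edge 2: (7.5,9.5)→(16.5,5)  cross = 7.5·5 − 16.5·9.5 = -119.2500; (r_i+r_j)·cross = 24·-119.2500 = -2862.0000
edge 3: (16.5,5)→(16.5,14)  cross = 16.5·14 − 16.5·5 = 148.5000; (r_i+r_j)·cross = 33·148.5000 = 4900.5000
edge 4: (16.5,14)→(13,29)  cross = 16.5·29 − 13·14 = 296.5000; (r_i+r_j)·cross = 29.5·296.5000 = 8746.7500
edge 5: (13,29)→(4.5,28)  cross = 13·28 − 4.5·29 = 233.5000; (r_i+r_j)·cross = 17.5·233.5000 = 4086.2500
edge 6: (4.5,28)→(0.5,26.5)  cross = 4.5·26.5 − 0.5·28 = 105.2500; (r_i+r_j)·cross = 5·105.2500 = 526.2500
Σcross = 473.0000 → A = |Σcross|/2 = 236.5000 mm²
Σ(r_i+r_j)·cross = 13879.5000 → first moment M = |Σ|/6 = 2313.2500
R_c = M/A = 2313.2500/236.5000 = 9.7812 mm
θ = 273° = 4.764749 rad
V = θ·R_c·A = 4.764749·9.7812·236.5000 = 11022.055 mm³

Volume = 11022.055 mm³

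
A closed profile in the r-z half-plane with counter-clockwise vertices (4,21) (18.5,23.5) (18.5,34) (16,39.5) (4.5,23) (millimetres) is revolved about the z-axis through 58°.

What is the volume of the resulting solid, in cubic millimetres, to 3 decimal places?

Volume = 1843.255 mm³

Profile (r,z), 5 vertices: (4,21) (18.5,23.5) (18.5,34) (16,39.5) (4.5,23)
edge 0: (4,21)→(18.5,23.5)  cross = 4·23.5 − 18.5·21 = -294.5000; (r_i+r_j)·cross = 22.5·-294.5000 = -6626.2500
edge 1: (18.5,23.5)→(18.5,34)  cross = 18.5·34 − 18.5·23.5 = 194.2500; (r_i+r_j)·cross = 37·194.2500 = 7187.2500
edge 2: (18.5,34)→(16,39.5)  cross = 18.5·39.5 − 16·34 = 186.7500; (r_i+r_j)·cross = 34.5·186.7500 = 6442.8750
edge 3: (16,39.5)→(4.5,23)  cross = 16·23 − 4.5·39.5 = 190.2500; (r_i+r_j)·cross = 20.5·190.2500 = 3900.1250
edge 4: (4.5,23)→(4,21)  cross = 4.5·21 − 4·23 = 2.5000; (r_i+r_j)·cross = 8.5·2.5000 = 21.2500
Σcross = 279.2500 → A = |Σcross|/2 = 139.6250 mm²
Σ(r_i+r_j)·cross = 10925.2500 → first moment M = |Σ|/6 = 1820.8750
R_c = M/A = 1820.8750/139.6250 = 13.0412 mm
θ = 58° = 1.012291 rad
V = θ·R_c·A = 1.012291·13.0412·139.6250 = 1843.255 mm³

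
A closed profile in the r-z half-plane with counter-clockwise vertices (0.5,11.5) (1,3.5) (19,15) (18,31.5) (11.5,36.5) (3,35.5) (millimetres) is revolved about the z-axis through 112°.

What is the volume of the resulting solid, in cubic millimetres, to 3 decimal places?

Profile (r,z), 6 vertices: (0.5,11.5) (1,3.5) (19,15) (18,31.5) (11.5,36.5) (3,35.5)
edge 0: (0.5,11.5)→(1,3.5)  cross = 0.5·3.5 − 1·11.5 = -9.7500; (r_i+r_j)·cross = 1.5·-9.7500 = -14.6250
edge 1: (1,3.5)→(19,15)  cross = 1·15 − 19·3.5 = -51.5000; (r_i+r_j)·cross = 20·-51.5000 = -1030.0000
edge 2: (19,15)→(18,31.5)  cross = 19·31.5 − 18·15 = 328.5000; (r_i+r_j)·cross = 37·328.5000 = 12154.5000
edge 3: (18,31.5)→(11.5,36.5)  cross = 18·36.5 − 11.5·31.5 = 294.7500; (r_i+r_j)·cross = 29.5·294.7500 = 8695.1250
edge 4: (11.5,36.5)→(3,35.5)  cross = 11.5·35.5 − 3·36.5 = 298.7500; (r_i+r_j)·cross = 14.5·298.7500 = 4331.8750
edge 5: (3,35.5)→(0.5,11.5)  cross = 3·11.5 − 0.5·35.5 = 16.7500; (r_i+r_j)·cross = 3.5·16.7500 = 58.6250
Σcross = 877.5000 → A = |Σcross|/2 = 438.7500 mm²
Σ(r_i+r_j)·cross = 24195.5000 → first moment M = |Σ|/6 = 4032.5833
R_c = M/A = 4032.5833/438.7500 = 9.1911 mm
θ = 112° = 1.954769 rad
V = θ·R_c·A = 1.954769·9.1911·438.7500 = 7882.768 mm³

Volume = 7882.768 mm³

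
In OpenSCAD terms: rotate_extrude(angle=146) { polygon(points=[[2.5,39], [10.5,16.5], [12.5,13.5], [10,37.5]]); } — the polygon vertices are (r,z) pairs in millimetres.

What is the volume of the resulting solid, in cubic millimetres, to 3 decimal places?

Volume = 2098.745 mm³

Profile (r,z), 4 vertices: (2.5,39) (10.5,16.5) (12.5,13.5) (10,37.5)
edge 0: (2.5,39)→(10.5,16.5)  cross = 2.5·16.5 − 10.5·39 = -368.2500; (r_i+r_j)·cross = 13·-368.2500 = -4787.2500
edge 1: (10.5,16.5)→(12.5,13.5)  cross = 10.5·13.5 − 12.5·16.5 = -64.5000; (r_i+r_j)·cross = 23·-64.5000 = -1483.5000
edge 2: (12.5,13.5)→(10,37.5)  cross = 12.5·37.5 − 10·13.5 = 333.7500; (r_i+r_j)·cross = 22.5·333.7500 = 7509.3750
edge 3: (10,37.5)→(2.5,39)  cross = 10·39 − 2.5·37.5 = 296.2500; (r_i+r_j)·cross = 12.5·296.2500 = 3703.1250
Σcross = 197.2500 → A = |Σcross|/2 = 98.6250 mm²
Σ(r_i+r_j)·cross = 4941.7500 → first moment M = |Σ|/6 = 823.6250
R_c = M/A = 823.6250/98.6250 = 8.3511 mm
θ = 146° = 2.548181 rad
V = θ·R_c·A = 2.548181·8.3511·98.6250 = 2098.745 mm³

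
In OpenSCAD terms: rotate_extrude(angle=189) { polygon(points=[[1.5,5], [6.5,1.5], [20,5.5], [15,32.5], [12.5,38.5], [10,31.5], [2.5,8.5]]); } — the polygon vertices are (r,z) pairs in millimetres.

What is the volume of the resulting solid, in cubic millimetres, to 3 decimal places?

Volume = 13610.459 mm³

Profile (r,z), 7 vertices: (1.5,5) (6.5,1.5) (20,5.5) (15,32.5) (12.5,38.5) (10,31.5) (2.5,8.5)
edge 0: (1.5,5)→(6.5,1.5)  cross = 1.5·1.5 − 6.5·5 = -30.2500; (r_i+r_j)·cross = 8·-30.2500 = -242.0000
edge 1: (6.5,1.5)→(20,5.5)  cross = 6.5·5.5 − 20·1.5 = 5.7500; (r_i+r_j)·cross = 26.5·5.7500 = 152.3750
edge 2: (20,5.5)→(15,32.5)  cross = 20·32.5 − 15·5.5 = 567.5000; (r_i+r_j)·cross = 35·567.5000 = 19862.5000
edge 3: (15,32.5)→(12.5,38.5)  cross = 15·38.5 − 12.5·32.5 = 171.2500; (r_i+r_j)·cross = 27.5·171.2500 = 4709.3750
edge 4: (12.5,38.5)→(10,31.5)  cross = 12.5·31.5 − 10·38.5 = 8.7500; (r_i+r_j)·cross = 22.5·8.7500 = 196.8750
edge 5: (10,31.5)→(2.5,8.5)  cross = 10·8.5 − 2.5·31.5 = 6.2500; (r_i+r_j)·cross = 12.5·6.2500 = 78.1250
edge 6: (2.5,8.5)→(1.5,5)  cross = 2.5·5 − 1.5·8.5 = -0.2500; (r_i+r_j)·cross = 4·-0.2500 = -1.0000
Σcross = 729.0000 → A = |Σcross|/2 = 364.5000 mm²
Σ(r_i+r_j)·cross = 24756.2500 → first moment M = |Σ|/6 = 4126.0417
R_c = M/A = 4126.0417/364.5000 = 11.3197 mm
θ = 189° = 3.298672 rad
V = θ·R_c·A = 3.298672·11.3197·364.5000 = 13610.459 mm³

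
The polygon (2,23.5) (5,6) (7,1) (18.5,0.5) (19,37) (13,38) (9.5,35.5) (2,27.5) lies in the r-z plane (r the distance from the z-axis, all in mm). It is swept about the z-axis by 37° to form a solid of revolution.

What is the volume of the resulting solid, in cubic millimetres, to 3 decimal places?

Profile (r,z), 8 vertices: (2,23.5) (5,6) (7,1) (18.5,0.5) (19,37) (13,38) (9.5,35.5) (2,27.5)
edge 0: (2,23.5)→(5,6)  cross = 2·6 − 5·23.5 = -105.5000; (r_i+r_j)·cross = 7·-105.5000 = -738.5000
edge 1: (5,6)→(7,1)  cross = 5·1 − 7·6 = -37.0000; (r_i+r_j)·cross = 12·-37.0000 = -444.0000
edge 2: (7,1)→(18.5,0.5)  cross = 7·0.5 − 18.5·1 = -15.0000; (r_i+r_j)·cross = 25.5·-15.0000 = -382.5000
edge 3: (18.5,0.5)→(19,37)  cross = 18.5·37 − 19·0.5 = 675.0000; (r_i+r_j)·cross = 37.5·675.0000 = 25312.5000
edge 4: (19,37)→(13,38)  cross = 19·38 − 13·37 = 241.0000; (r_i+r_j)·cross = 32·241.0000 = 7712.0000
edge 5: (13,38)→(9.5,35.5)  cross = 13·35.5 − 9.5·38 = 100.5000; (r_i+r_j)·cross = 22.5·100.5000 = 2261.2500
edge 6: (9.5,35.5)→(2,27.5)  cross = 9.5·27.5 − 2·35.5 = 190.2500; (r_i+r_j)·cross = 11.5·190.2500 = 2187.8750
edge 7: (2,27.5)→(2,23.5)  cross = 2·23.5 − 2·27.5 = -8.0000; (r_i+r_j)·cross = 4·-8.0000 = -32.0000
Σcross = 1041.2500 → A = |Σcross|/2 = 520.6250 mm²
Σ(r_i+r_j)·cross = 35876.6250 → first moment M = |Σ|/6 = 5979.4375
R_c = M/A = 5979.4375/520.6250 = 11.4851 mm
θ = 37° = 0.645772 rad
V = θ·R_c·A = 0.645772·11.4851·520.6250 = 3861.352 mm³

Volume = 3861.352 mm³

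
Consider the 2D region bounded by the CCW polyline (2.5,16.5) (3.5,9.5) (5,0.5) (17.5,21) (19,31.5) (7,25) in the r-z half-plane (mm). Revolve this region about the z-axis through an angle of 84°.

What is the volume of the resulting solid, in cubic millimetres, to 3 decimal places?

Volume = 3482.023 mm³

Profile (r,z), 6 vertices: (2.5,16.5) (3.5,9.5) (5,0.5) (17.5,21) (19,31.5) (7,25)
edge 0: (2.5,16.5)→(3.5,9.5)  cross = 2.5·9.5 − 3.5·16.5 = -34.0000; (r_i+r_j)·cross = 6·-34.0000 = -204.0000
edge 1: (3.5,9.5)→(5,0.5)  cross = 3.5·0.5 − 5·9.5 = -45.7500; (r_i+r_j)·cross = 8.5·-45.7500 = -388.8750
edge 2: (5,0.5)→(17.5,21)  cross = 5·21 − 17.5·0.5 = 96.2500; (r_i+r_j)·cross = 22.5·96.2500 = 2165.6250
edge 3: (17.5,21)→(19,31.5)  cross = 17.5·31.5 − 19·21 = 152.2500; (r_i+r_j)·cross = 36.5·152.2500 = 5557.1250
edge 4: (19,31.5)→(7,25)  cross = 19·25 − 7·31.5 = 254.5000; (r_i+r_j)·cross = 26·254.5000 = 6617.0000
edge 5: (7,25)→(2.5,16.5)  cross = 7·16.5 − 2.5·25 = 53.0000; (r_i+r_j)·cross = 9.5·53.0000 = 503.5000
Σcross = 476.2500 → A = |Σcross|/2 = 238.1250 mm²
Σ(r_i+r_j)·cross = 14250.3750 → first moment M = |Σ|/6 = 2375.0625
R_c = M/A = 2375.0625/238.1250 = 9.9740 mm
θ = 84° = 1.466077 rad
V = θ·R_c·A = 1.466077·9.9740·238.1250 = 3482.023 mm³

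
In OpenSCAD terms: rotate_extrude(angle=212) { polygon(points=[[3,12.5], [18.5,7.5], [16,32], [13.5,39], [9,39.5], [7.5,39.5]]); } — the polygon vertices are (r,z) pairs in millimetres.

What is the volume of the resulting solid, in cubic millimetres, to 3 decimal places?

Volume = 13738.618 mm³

Profile (r,z), 6 vertices: (3,12.5) (18.5,7.5) (16,32) (13.5,39) (9,39.5) (7.5,39.5)
edge 0: (3,12.5)→(18.5,7.5)  cross = 3·7.5 − 18.5·12.5 = -208.7500; (r_i+r_j)·cross = 21.5·-208.7500 = -4488.1250
edge 1: (18.5,7.5)→(16,32)  cross = 18.5·32 − 16·7.5 = 472.0000; (r_i+r_j)·cross = 34.5·472.0000 = 16284.0000
edge 2: (16,32)→(13.5,39)  cross = 16·39 − 13.5·32 = 192.0000; (r_i+r_j)·cross = 29.5·192.0000 = 5664.0000
edge 3: (13.5,39)→(9,39.5)  cross = 13.5·39.5 − 9·39 = 182.2500; (r_i+r_j)·cross = 22.5·182.2500 = 4100.6250
edge 4: (9,39.5)→(7.5,39.5)  cross = 9·39.5 − 7.5·39.5 = 59.2500; (r_i+r_j)·cross = 16.5·59.2500 = 977.6250
edge 5: (7.5,39.5)→(3,12.5)  cross = 7.5·12.5 − 3·39.5 = -24.7500; (r_i+r_j)·cross = 10.5·-24.7500 = -259.8750
Σcross = 672.0000 → A = |Σcross|/2 = 336.0000 mm²
Σ(r_i+r_j)·cross = 22278.2500 → first moment M = |Σ|/6 = 3713.0417
R_c = M/A = 3713.0417/336.0000 = 11.0507 mm
θ = 212° = 3.700098 rad
V = θ·R_c·A = 3.700098·11.0507·336.0000 = 13738.618 mm³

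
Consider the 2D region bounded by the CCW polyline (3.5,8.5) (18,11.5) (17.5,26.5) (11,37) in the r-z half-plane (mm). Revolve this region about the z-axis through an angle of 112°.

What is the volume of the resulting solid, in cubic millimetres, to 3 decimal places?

Profile (r,z), 4 vertices: (3.5,8.5) (18,11.5) (17.5,26.5) (11,37)
edge 0: (3.5,8.5)→(18,11.5)  cross = 3.5·11.5 − 18·8.5 = -112.7500; (r_i+r_j)·cross = 21.5·-112.7500 = -2424.1250
edge 1: (18,11.5)→(17.5,26.5)  cross = 18·26.5 − 17.5·11.5 = 275.7500; (r_i+r_j)·cross = 35.5·275.7500 = 9789.1250
edge 2: (17.5,26.5)→(11,37)  cross = 17.5·37 − 11·26.5 = 356.0000; (r_i+r_j)·cross = 28.5·356.0000 = 10146.0000
edge 3: (11,37)→(3.5,8.5)  cross = 11·8.5 − 3.5·37 = -36.0000; (r_i+r_j)·cross = 14.5·-36.0000 = -522.0000
Σcross = 483.0000 → A = |Σcross|/2 = 241.5000 mm²
Σ(r_i+r_j)·cross = 16989.0000 → first moment M = |Σ|/6 = 2831.5000
R_c = M/A = 2831.5000/241.5000 = 11.7246 mm
θ = 112° = 1.954769 rad
V = θ·R_c·A = 1.954769·11.7246·241.5000 = 5534.928 mm³

Volume = 5534.928 mm³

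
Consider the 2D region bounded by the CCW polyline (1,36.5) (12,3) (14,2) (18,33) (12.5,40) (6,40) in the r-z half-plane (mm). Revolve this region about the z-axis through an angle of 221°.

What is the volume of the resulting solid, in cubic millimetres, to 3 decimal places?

Profile (r,z), 6 vertices: (1,36.5) (12,3) (14,2) (18,33) (12.5,40) (6,40)
edge 0: (1,36.5)→(12,3)  cross = 1·3 − 12·36.5 = -435.0000; (r_i+r_j)·cross = 13·-435.0000 = -5655.0000
edge 1: (12,3)→(14,2)  cross = 12·2 − 14·3 = -18.0000; (r_i+r_j)·cross = 26·-18.0000 = -468.0000
edge 2: (14,2)→(18,33)  cross = 14·33 − 18·2 = 426.0000; (r_i+r_j)·cross = 32·426.0000 = 13632.0000
edge 3: (18,33)→(12.5,40)  cross = 18·40 − 12.5·33 = 307.5000; (r_i+r_j)·cross = 30.5·307.5000 = 9378.7500
edge 4: (12.5,40)→(6,40)  cross = 12.5·40 − 6·40 = 260.0000; (r_i+r_j)·cross = 18.5·260.0000 = 4810.0000
edge 5: (6,40)→(1,36.5)  cross = 6·36.5 − 1·40 = 179.0000; (r_i+r_j)·cross = 7·179.0000 = 1253.0000
Σcross = 719.5000 → A = |Σcross|/2 = 359.7500 mm²
Σ(r_i+r_j)·cross = 22950.7500 → first moment M = |Σ|/6 = 3825.1250
R_c = M/A = 3825.1250/359.7500 = 10.6327 mm
θ = 221° = 3.857178 rad
V = θ·R_c·A = 3.857178·10.6327·359.7500 = 14754.187 mm³

Volume = 14754.187 mm³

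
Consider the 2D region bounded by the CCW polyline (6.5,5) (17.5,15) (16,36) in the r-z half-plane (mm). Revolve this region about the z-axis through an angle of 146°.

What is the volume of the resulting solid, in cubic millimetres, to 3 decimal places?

Profile (r,z), 3 vertices: (6.5,5) (17.5,15) (16,36)
edge 0: (6.5,5)→(17.5,15)  cross = 6.5·15 − 17.5·5 = 10.0000; (r_i+r_j)·cross = 24·10.0000 = 240.0000
edge 1: (17.5,15)→(16,36)  cross = 17.5·36 − 16·15 = 390.0000; (r_i+r_j)·cross = 33.5·390.0000 = 13065.0000
edge 2: (16,36)→(6.5,5)  cross = 16·5 − 6.5·36 = -154.0000; (r_i+r_j)·cross = 22.5·-154.0000 = -3465.0000
Σcross = 246.0000 → A = |Σcross|/2 = 123.0000 mm²
Σ(r_i+r_j)·cross = 9840.0000 → first moment M = |Σ|/6 = 1640.0000
R_c = M/A = 1640.0000/123.0000 = 13.3333 mm
θ = 146° = 2.548181 rad
V = θ·R_c·A = 2.548181·13.3333·123.0000 = 4179.016 mm³

Volume = 4179.016 mm³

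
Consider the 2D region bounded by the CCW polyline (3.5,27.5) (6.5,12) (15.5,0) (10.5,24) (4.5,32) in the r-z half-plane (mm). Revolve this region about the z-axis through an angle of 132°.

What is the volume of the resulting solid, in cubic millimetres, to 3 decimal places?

Profile (r,z), 5 vertices: (3.5,27.5) (6.5,12) (15.5,0) (10.5,24) (4.5,32)
edge 0: (3.5,27.5)→(6.5,12)  cross = 3.5·12 − 6.5·27.5 = -136.7500; (r_i+r_j)·cross = 10·-136.7500 = -1367.5000
edge 1: (6.5,12)→(15.5,0)  cross = 6.5·0 − 15.5·12 = -186.0000; (r_i+r_j)·cross = 22·-186.0000 = -4092.0000
edge 2: (15.5,0)→(10.5,24)  cross = 15.5·24 − 10.5·0 = 372.0000; (r_i+r_j)·cross = 26·372.0000 = 9672.0000
edge 3: (10.5,24)→(4.5,32)  cross = 10.5·32 − 4.5·24 = 228.0000; (r_i+r_j)·cross = 15·228.0000 = 3420.0000
edge 4: (4.5,32)→(3.5,27.5)  cross = 4.5·27.5 − 3.5·32 = 11.7500; (r_i+r_j)·cross = 8·11.7500 = 94.0000
Σcross = 289.0000 → A = |Σcross|/2 = 144.5000 mm²
Σ(r_i+r_j)·cross = 7726.5000 → first moment M = |Σ|/6 = 1287.7500
R_c = M/A = 1287.7500/144.5000 = 8.9118 mm
θ = 132° = 2.303835 rad
V = θ·R_c·A = 2.303835·8.9118·144.5000 = 2966.763 mm³

Volume = 2966.763 mm³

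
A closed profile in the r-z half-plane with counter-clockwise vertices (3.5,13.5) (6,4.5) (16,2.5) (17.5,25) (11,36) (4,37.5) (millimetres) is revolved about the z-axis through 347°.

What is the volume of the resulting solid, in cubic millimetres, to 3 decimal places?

Profile (r,z), 6 vertices: (3.5,13.5) (6,4.5) (16,2.5) (17.5,25) (11,36) (4,37.5)
edge 0: (3.5,13.5)→(6,4.5)  cross = 3.5·4.5 − 6·13.5 = -65.2500; (r_i+r_j)·cross = 9.5·-65.2500 = -619.8750
edge 1: (6,4.5)→(16,2.5)  cross = 6·2.5 − 16·4.5 = -57.0000; (r_i+r_j)·cross = 22·-57.0000 = -1254.0000
edge 2: (16,2.5)→(17.5,25)  cross = 16·25 − 17.5·2.5 = 356.2500; (r_i+r_j)·cross = 33.5·356.2500 = 11934.3750
edge 3: (17.5,25)→(11,36)  cross = 17.5·36 − 11·25 = 355.0000; (r_i+r_j)·cross = 28.5·355.0000 = 10117.5000
edge 4: (11,36)→(4,37.5)  cross = 11·37.5 − 4·36 = 268.5000; (r_i+r_j)·cross = 15·268.5000 = 4027.5000
edge 5: (4,37.5)→(3.5,13.5)  cross = 4·13.5 − 3.5·37.5 = -77.2500; (r_i+r_j)·cross = 7.5·-77.2500 = -579.3750
Σcross = 780.2500 → A = |Σcross|/2 = 390.1250 mm²
Σ(r_i+r_j)·cross = 23626.1250 → first moment M = |Σ|/6 = 3937.6875
R_c = M/A = 3937.6875/390.1250 = 10.0934 mm
θ = 347° = 6.056293 rad
V = θ·R_c·A = 6.056293·10.0934·390.1250 = 23847.787 mm³

Volume = 23847.787 mm³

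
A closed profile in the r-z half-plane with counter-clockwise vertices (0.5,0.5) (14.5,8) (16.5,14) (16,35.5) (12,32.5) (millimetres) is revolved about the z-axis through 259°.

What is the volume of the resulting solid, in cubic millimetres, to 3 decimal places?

Profile (r,z), 5 vertices: (0.5,0.5) (14.5,8) (16.5,14) (16,35.5) (12,32.5)
edge 0: (0.5,0.5)→(14.5,8)  cross = 0.5·8 − 14.5·0.5 = -3.2500; (r_i+r_j)·cross = 15·-3.2500 = -48.7500
edge 1: (14.5,8)→(16.5,14)  cross = 14.5·14 − 16.5·8 = 71.0000; (r_i+r_j)·cross = 31·71.0000 = 2201.0000
edge 2: (16.5,14)→(16,35.5)  cross = 16.5·35.5 − 16·14 = 361.7500; (r_i+r_j)·cross = 32.5·361.7500 = 11756.8750
edge 3: (16,35.5)→(12,32.5)  cross = 16·32.5 − 12·35.5 = 94.0000; (r_i+r_j)·cross = 28·94.0000 = 2632.0000
edge 4: (12,32.5)→(0.5,0.5)  cross = 12·0.5 − 0.5·32.5 = -10.2500; (r_i+r_j)·cross = 12.5·-10.2500 = -128.1250
Σcross = 513.2500 → A = |Σcross|/2 = 256.6250 mm²
Σ(r_i+r_j)·cross = 16413.0000 → first moment M = |Σ|/6 = 2735.5000
R_c = M/A = 2735.5000/256.6250 = 10.6595 mm
θ = 259° = 4.520403 rad
V = θ·R_c·A = 4.520403·10.6595·256.6250 = 12365.562 mm³

Volume = 12365.562 mm³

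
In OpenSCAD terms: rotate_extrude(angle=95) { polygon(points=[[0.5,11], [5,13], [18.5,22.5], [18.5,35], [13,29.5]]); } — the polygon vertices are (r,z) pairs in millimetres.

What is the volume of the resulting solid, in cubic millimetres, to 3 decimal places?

Profile (r,z), 5 vertices: (0.5,11) (5,13) (18.5,22.5) (18.5,35) (13,29.5)
edge 0: (0.5,11)→(5,13)  cross = 0.5·13 − 5·11 = -48.5000; (r_i+r_j)·cross = 5.5·-48.5000 = -266.7500
edge 1: (5,13)→(18.5,22.5)  cross = 5·22.5 − 18.5·13 = -128.0000; (r_i+r_j)·cross = 23.5·-128.0000 = -3008.0000
edge 2: (18.5,22.5)→(18.5,35)  cross = 18.5·35 − 18.5·22.5 = 231.2500; (r_i+r_j)·cross = 37·231.2500 = 8556.2500
edge 3: (18.5,35)→(13,29.5)  cross = 18.5·29.5 − 13·35 = 90.7500; (r_i+r_j)·cross = 31.5·90.7500 = 2858.6250
edge 4: (13,29.5)→(0.5,11)  cross = 13·11 − 0.5·29.5 = 128.2500; (r_i+r_j)·cross = 13.5·128.2500 = 1731.3750
Σcross = 273.7500 → A = |Σcross|/2 = 136.8750 mm²
Σ(r_i+r_j)·cross = 9871.5000 → first moment M = |Σ|/6 = 1645.2500
R_c = M/A = 1645.2500/136.8750 = 12.0201 mm
θ = 95° = 1.658063 rad
V = θ·R_c·A = 1.658063·12.0201·136.8750 = 2727.928 mm³

Volume = 2727.928 mm³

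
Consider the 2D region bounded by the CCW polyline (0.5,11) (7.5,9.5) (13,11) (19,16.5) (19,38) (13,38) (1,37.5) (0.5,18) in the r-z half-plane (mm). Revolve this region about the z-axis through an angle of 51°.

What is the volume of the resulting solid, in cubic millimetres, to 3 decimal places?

Volume = 4127.310 mm³

Profile (r,z), 8 vertices: (0.5,11) (7.5,9.5) (13,11) (19,16.5) (19,38) (13,38) (1,37.5) (0.5,18)
edge 0: (0.5,11)→(7.5,9.5)  cross = 0.5·9.5 − 7.5·11 = -77.7500; (r_i+r_j)·cross = 8·-77.7500 = -622.0000
edge 1: (7.5,9.5)→(13,11)  cross = 7.5·11 − 13·9.5 = -41.0000; (r_i+r_j)·cross = 20.5·-41.0000 = -840.5000
edge 2: (13,11)→(19,16.5)  cross = 13·16.5 − 19·11 = 5.5000; (r_i+r_j)·cross = 32·5.5000 = 176.0000
edge 3: (19,16.5)→(19,38)  cross = 19·38 − 19·16.5 = 408.5000; (r_i+r_j)·cross = 38·408.5000 = 15523.0000
edge 4: (19,38)→(13,38)  cross = 19·38 − 13·38 = 228.0000; (r_i+r_j)·cross = 32·228.0000 = 7296.0000
edge 5: (13,38)→(1,37.5)  cross = 13·37.5 − 1·38 = 449.5000; (r_i+r_j)·cross = 14·449.5000 = 6293.0000
edge 6: (1,37.5)→(0.5,18)  cross = 1·18 − 0.5·37.5 = -0.7500; (r_i+r_j)·cross = 1.5·-0.7500 = -1.1250
edge 7: (0.5,18)→(0.5,11)  cross = 0.5·11 − 0.5·18 = -3.5000; (r_i+r_j)·cross = 1·-3.5000 = -3.5000
Σcross = 968.5000 → A = |Σcross|/2 = 484.2500 mm²
Σ(r_i+r_j)·cross = 27820.8750 → first moment M = |Σ|/6 = 4636.8125
R_c = M/A = 4636.8125/484.2500 = 9.5752 mm
θ = 51° = 0.890118 rad
V = θ·R_c·A = 0.890118·9.5752·484.2500 = 4127.310 mm³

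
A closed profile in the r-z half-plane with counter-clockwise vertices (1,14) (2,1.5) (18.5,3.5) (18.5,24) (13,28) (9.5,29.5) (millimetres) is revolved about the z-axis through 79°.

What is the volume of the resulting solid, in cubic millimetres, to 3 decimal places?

Profile (r,z), 6 vertices: (1,14) (2,1.5) (18.5,3.5) (18.5,24) (13,28) (9.5,29.5)
edge 0: (1,14)→(2,1.5)  cross = 1·1.5 − 2·14 = -26.5000; (r_i+r_j)·cross = 3·-26.5000 = -79.5000
edge 1: (2,1.5)→(18.5,3.5)  cross = 2·3.5 − 18.5·1.5 = -20.7500; (r_i+r_j)·cross = 20.5·-20.7500 = -425.3750
edge 2: (18.5,3.5)→(18.5,24)  cross = 18.5·24 − 18.5·3.5 = 379.2500; (r_i+r_j)·cross = 37·379.2500 = 14032.2500
edge 3: (18.5,24)→(13,28)  cross = 18.5·28 − 13·24 = 206.0000; (r_i+r_j)·cross = 31.5·206.0000 = 6489.0000
edge 4: (13,28)→(9.5,29.5)  cross = 13·29.5 − 9.5·28 = 117.5000; (r_i+r_j)·cross = 22.5·117.5000 = 2643.7500
edge 5: (9.5,29.5)→(1,14)  cross = 9.5·14 − 1·29.5 = 103.5000; (r_i+r_j)·cross = 10.5·103.5000 = 1086.7500
Σcross = 759.0000 → A = |Σcross|/2 = 379.5000 mm²
Σ(r_i+r_j)·cross = 23746.8750 → first moment M = |Σ|/6 = 3957.8125
R_c = M/A = 3957.8125/379.5000 = 10.4290 mm
θ = 79° = 1.378810 rad
V = θ·R_c·A = 1.378810·10.4290·379.5000 = 5457.072 mm³

Volume = 5457.072 mm³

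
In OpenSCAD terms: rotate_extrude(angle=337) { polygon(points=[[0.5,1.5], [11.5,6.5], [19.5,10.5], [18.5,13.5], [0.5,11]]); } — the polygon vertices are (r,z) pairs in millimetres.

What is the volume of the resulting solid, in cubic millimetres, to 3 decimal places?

Profile (r,z), 5 vertices: (0.5,1.5) (11.5,6.5) (19.5,10.5) (18.5,13.5) (0.5,11)
edge 0: (0.5,1.5)→(11.5,6.5)  cross = 0.5·6.5 − 11.5·1.5 = -14.0000; (r_i+r_j)·cross = 12·-14.0000 = -168.0000
edge 1: (11.5,6.5)→(19.5,10.5)  cross = 11.5·10.5 − 19.5·6.5 = -6.0000; (r_i+r_j)·cross = 31·-6.0000 = -186.0000
edge 2: (19.5,10.5)→(18.5,13.5)  cross = 19.5·13.5 − 18.5·10.5 = 69.0000; (r_i+r_j)·cross = 38·69.0000 = 2622.0000
edge 3: (18.5,13.5)→(0.5,11)  cross = 18.5·11 − 0.5·13.5 = 196.7500; (r_i+r_j)·cross = 19·196.7500 = 3738.2500
edge 4: (0.5,11)→(0.5,1.5)  cross = 0.5·1.5 − 0.5·11 = -4.7500; (r_i+r_j)·cross = 1·-4.7500 = -4.7500
Σcross = 241.0000 → A = |Σcross|/2 = 120.5000 mm²
Σ(r_i+r_j)·cross = 6001.5000 → first moment M = |Σ|/6 = 1000.2500
R_c = M/A = 1000.2500/120.5000 = 8.3008 mm
θ = 337° = 5.881760 rad
V = θ·R_c·A = 5.881760·8.3008·120.5000 = 5883.230 mm³

Volume = 5883.230 mm³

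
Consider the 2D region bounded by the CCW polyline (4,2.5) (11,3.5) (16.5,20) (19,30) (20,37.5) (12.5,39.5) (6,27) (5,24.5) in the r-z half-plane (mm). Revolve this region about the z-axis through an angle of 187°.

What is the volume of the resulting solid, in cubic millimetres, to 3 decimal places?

Volume = 13268.160 mm³

Profile (r,z), 8 vertices: (4,2.5) (11,3.5) (16.5,20) (19,30) (20,37.5) (12.5,39.5) (6,27) (5,24.5)
edge 0: (4,2.5)→(11,3.5)  cross = 4·3.5 − 11·2.5 = -13.5000; (r_i+r_j)·cross = 15·-13.5000 = -202.5000
edge 1: (11,3.5)→(16.5,20)  cross = 11·20 − 16.5·3.5 = 162.2500; (r_i+r_j)·cross = 27.5·162.2500 = 4461.8750
edge 2: (16.5,20)→(19,30)  cross = 16.5·30 − 19·20 = 115.0000; (r_i+r_j)·cross = 35.5·115.0000 = 4082.5000
edge 3: (19,30)→(20,37.5)  cross = 19·37.5 − 20·30 = 112.5000; (r_i+r_j)·cross = 39·112.5000 = 4387.5000
edge 4: (20,37.5)→(12.5,39.5)  cross = 20·39.5 − 12.5·37.5 = 321.2500; (r_i+r_j)·cross = 32.5·321.2500 = 10440.6250
edge 5: (12.5,39.5)→(6,27)  cross = 12.5·27 − 6·39.5 = 100.5000; (r_i+r_j)·cross = 18.5·100.5000 = 1859.2500
edge 6: (6,27)→(5,24.5)  cross = 6·24.5 − 5·27 = 12.0000; (r_i+r_j)·cross = 11·12.0000 = 132.0000
edge 7: (5,24.5)→(4,2.5)  cross = 5·2.5 − 4·24.5 = -85.5000; (r_i+r_j)·cross = 9·-85.5000 = -769.5000
Σcross = 724.5000 → A = |Σcross|/2 = 362.2500 mm²
Σ(r_i+r_j)·cross = 24391.7500 → first moment M = |Σ|/6 = 4065.2917
R_c = M/A = 4065.2917/362.2500 = 11.2223 mm
θ = 187° = 3.263766 rad
V = θ·R_c·A = 3.263766·11.2223·362.2500 = 13268.160 mm³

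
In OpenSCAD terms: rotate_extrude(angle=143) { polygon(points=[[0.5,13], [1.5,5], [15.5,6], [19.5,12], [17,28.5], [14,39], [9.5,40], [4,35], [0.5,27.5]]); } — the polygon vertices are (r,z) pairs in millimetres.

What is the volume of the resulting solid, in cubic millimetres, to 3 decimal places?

Profile (r,z), 9 vertices: (0.5,13) (1.5,5) (15.5,6) (19.5,12) (17,28.5) (14,39) (9.5,40) (4,35) (0.5,27.5)
edge 0: (0.5,13)→(1.5,5)  cross = 0.5·5 − 1.5·13 = -17.0000; (r_i+r_j)·cross = 2·-17.0000 = -34.0000
edge 1: (1.5,5)→(15.5,6)  cross = 1.5·6 − 15.5·5 = -68.5000; (r_i+r_j)·cross = 17·-68.5000 = -1164.5000
edge 2: (15.5,6)→(19.5,12)  cross = 15.5·12 − 19.5·6 = 69.0000; (r_i+r_j)·cross = 35·69.0000 = 2415.0000
edge 3: (19.5,12)→(17,28.5)  cross = 19.5·28.5 − 17·12 = 351.7500; (r_i+r_j)·cross = 36.5·351.7500 = 12838.8750
edge 4: (17,28.5)→(14,39)  cross = 17·39 − 14·28.5 = 264.0000; (r_i+r_j)·cross = 31·264.0000 = 8184.0000
edge 5: (14,39)→(9.5,40)  cross = 14·40 − 9.5·39 = 189.5000; (r_i+r_j)·cross = 23.5·189.5000 = 4453.2500
edge 6: (9.5,40)→(4,35)  cross = 9.5·35 − 4·40 = 172.5000; (r_i+r_j)·cross = 13.5·172.5000 = 2328.7500
edge 7: (4,35)→(0.5,27.5)  cross = 4·27.5 − 0.5·35 = 92.5000; (r_i+r_j)·cross = 4.5·92.5000 = 416.2500
edge 8: (0.5,27.5)→(0.5,13)  cross = 0.5·13 − 0.5·27.5 = -7.2500; (r_i+r_j)·cross = 1·-7.2500 = -7.2500
Σcross = 1046.5000 → A = |Σcross|/2 = 523.2500 mm²
Σ(r_i+r_j)·cross = 29430.3750 → first moment M = |Σ|/6 = 4905.0625
R_c = M/A = 4905.0625/523.2500 = 9.3742 mm
θ = 143° = 2.495821 rad
V = θ·R_c·A = 2.495821·9.3742·523.2500 = 12242.157 mm³

Volume = 12242.157 mm³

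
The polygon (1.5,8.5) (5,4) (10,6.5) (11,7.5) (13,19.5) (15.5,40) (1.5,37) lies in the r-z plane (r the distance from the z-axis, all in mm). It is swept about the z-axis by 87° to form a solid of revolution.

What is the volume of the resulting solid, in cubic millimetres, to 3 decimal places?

Volume = 4387.997 mm³

Profile (r,z), 7 vertices: (1.5,8.5) (5,4) (10,6.5) (11,7.5) (13,19.5) (15.5,40) (1.5,37)
edge 0: (1.5,8.5)→(5,4)  cross = 1.5·4 − 5·8.5 = -36.5000; (r_i+r_j)·cross = 6.5·-36.5000 = -237.2500
edge 1: (5,4)→(10,6.5)  cross = 5·6.5 − 10·4 = -7.5000; (r_i+r_j)·cross = 15·-7.5000 = -112.5000
edge 2: (10,6.5)→(11,7.5)  cross = 10·7.5 − 11·6.5 = 3.5000; (r_i+r_j)·cross = 21·3.5000 = 73.5000
edge 3: (11,7.5)→(13,19.5)  cross = 11·19.5 − 13·7.5 = 117.0000; (r_i+r_j)·cross = 24·117.0000 = 2808.0000
edge 4: (13,19.5)→(15.5,40)  cross = 13·40 − 15.5·19.5 = 217.7500; (r_i+r_j)·cross = 28.5·217.7500 = 6205.8750
edge 5: (15.5,40)→(1.5,37)  cross = 15.5·37 − 1.5·40 = 513.5000; (r_i+r_j)·cross = 17·513.5000 = 8729.5000
edge 6: (1.5,37)→(1.5,8.5)  cross = 1.5·8.5 − 1.5·37 = -42.7500; (r_i+r_j)·cross = 3·-42.7500 = -128.2500
Σcross = 765.0000 → A = |Σcross|/2 = 382.5000 mm²
Σ(r_i+r_j)·cross = 17338.8750 → first moment M = |Σ|/6 = 2889.8125
R_c = M/A = 2889.8125/382.5000 = 7.5551 mm
θ = 87° = 1.518436 rad
V = θ·R_c·A = 1.518436·7.5551·382.5000 = 4387.997 mm³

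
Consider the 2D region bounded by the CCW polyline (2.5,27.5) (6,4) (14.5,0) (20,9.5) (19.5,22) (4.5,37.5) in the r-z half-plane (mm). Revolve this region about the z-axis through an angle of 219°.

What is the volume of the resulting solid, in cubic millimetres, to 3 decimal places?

Volume = 17641.374 mm³

Profile (r,z), 6 vertices: (2.5,27.5) (6,4) (14.5,0) (20,9.5) (19.5,22) (4.5,37.5)
edge 0: (2.5,27.5)→(6,4)  cross = 2.5·4 − 6·27.5 = -155.0000; (r_i+r_j)·cross = 8.5·-155.0000 = -1317.5000
edge 1: (6,4)→(14.5,0)  cross = 6·0 − 14.5·4 = -58.0000; (r_i+r_j)·cross = 20.5·-58.0000 = -1189.0000
edge 2: (14.5,0)→(20,9.5)  cross = 14.5·9.5 − 20·0 = 137.7500; (r_i+r_j)·cross = 34.5·137.7500 = 4752.3750
edge 3: (20,9.5)→(19.5,22)  cross = 20·22 − 19.5·9.5 = 254.7500; (r_i+r_j)·cross = 39.5·254.7500 = 10062.6250
edge 4: (19.5,22)→(4.5,37.5)  cross = 19.5·37.5 − 4.5·22 = 632.2500; (r_i+r_j)·cross = 24·632.2500 = 15174.0000
edge 5: (4.5,37.5)→(2.5,27.5)  cross = 4.5·27.5 − 2.5·37.5 = 30.0000; (r_i+r_j)·cross = 7·30.0000 = 210.0000
Σcross = 841.7500 → A = |Σcross|/2 = 420.8750 mm²
Σ(r_i+r_j)·cross = 27692.5000 → first moment M = |Σ|/6 = 4615.4167
R_c = M/A = 4615.4167/420.8750 = 10.9662 mm
θ = 219° = 3.822271 rad
V = θ·R_c·A = 3.822271·10.9662·420.8750 = 17641.374 mm³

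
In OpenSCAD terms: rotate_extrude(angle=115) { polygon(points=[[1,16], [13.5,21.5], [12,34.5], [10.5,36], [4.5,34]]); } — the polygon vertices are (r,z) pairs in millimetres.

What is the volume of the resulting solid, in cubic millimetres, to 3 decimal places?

Profile (r,z), 5 vertices: (1,16) (13.5,21.5) (12,34.5) (10.5,36) (4.5,34)
edge 0: (1,16)→(13.5,21.5)  cross = 1·21.5 − 13.5·16 = -194.5000; (r_i+r_j)·cross = 14.5·-194.5000 = -2820.2500
edge 1: (13.5,21.5)→(12,34.5)  cross = 13.5·34.5 − 12·21.5 = 207.7500; (r_i+r_j)·cross = 25.5·207.7500 = 5297.6250
edge 2: (12,34.5)→(10.5,36)  cross = 12·36 − 10.5·34.5 = 69.7500; (r_i+r_j)·cross = 22.5·69.7500 = 1569.3750
edge 3: (10.5,36)→(4.5,34)  cross = 10.5·34 − 4.5·36 = 195.0000; (r_i+r_j)·cross = 15·195.0000 = 2925.0000
edge 4: (4.5,34)→(1,16)  cross = 4.5·16 − 1·34 = 38.0000; (r_i+r_j)·cross = 5.5·38.0000 = 209.0000
Σcross = 316.0000 → A = |Σcross|/2 = 158.0000 mm²
Σ(r_i+r_j)·cross = 7180.7500 → first moment M = |Σ|/6 = 1196.7917
R_c = M/A = 1196.7917/158.0000 = 7.5746 mm
θ = 115° = 2.007129 rad
V = θ·R_c·A = 2.007129·7.5746·158.0000 = 2402.115 mm³

Volume = 2402.115 mm³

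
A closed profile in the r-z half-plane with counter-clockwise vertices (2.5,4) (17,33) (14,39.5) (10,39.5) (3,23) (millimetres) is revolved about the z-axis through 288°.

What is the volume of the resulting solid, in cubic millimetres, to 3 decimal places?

Volume = 9859.156 mm³

Profile (r,z), 5 vertices: (2.5,4) (17,33) (14,39.5) (10,39.5) (3,23)
edge 0: (2.5,4)→(17,33)  cross = 2.5·33 − 17·4 = 14.5000; (r_i+r_j)·cross = 19.5·14.5000 = 282.7500
edge 1: (17,33)→(14,39.5)  cross = 17·39.5 − 14·33 = 209.5000; (r_i+r_j)·cross = 31·209.5000 = 6494.5000
edge 2: (14,39.5)→(10,39.5)  cross = 14·39.5 − 10·39.5 = 158.0000; (r_i+r_j)·cross = 24·158.0000 = 3792.0000
edge 3: (10,39.5)→(3,23)  cross = 10·23 − 3·39.5 = 111.5000; (r_i+r_j)·cross = 13·111.5000 = 1449.5000
edge 4: (3,23)→(2.5,4)  cross = 3·4 − 2.5·23 = -45.5000; (r_i+r_j)·cross = 5.5·-45.5000 = -250.2500
Σcross = 448.0000 → A = |Σcross|/2 = 224.0000 mm²
Σ(r_i+r_j)·cross = 11768.5000 → first moment M = |Σ|/6 = 1961.4167
R_c = M/A = 1961.4167/224.0000 = 8.7563 mm
θ = 288° = 5.026548 rad
V = θ·R_c·A = 5.026548·8.7563·224.0000 = 9859.156 mm³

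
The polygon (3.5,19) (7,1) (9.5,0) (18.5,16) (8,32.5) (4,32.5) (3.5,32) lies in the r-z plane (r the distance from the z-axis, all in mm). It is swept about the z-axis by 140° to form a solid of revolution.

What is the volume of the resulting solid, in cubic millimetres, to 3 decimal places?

Volume = 6772.052 mm³

Profile (r,z), 7 vertices: (3.5,19) (7,1) (9.5,0) (18.5,16) (8,32.5) (4,32.5) (3.5,32)
edge 0: (3.5,19)→(7,1)  cross = 3.5·1 − 7·19 = -129.5000; (r_i+r_j)·cross = 10.5·-129.5000 = -1359.7500
edge 1: (7,1)→(9.5,0)  cross = 7·0 − 9.5·1 = -9.5000; (r_i+r_j)·cross = 16.5·-9.5000 = -156.7500
edge 2: (9.5,0)→(18.5,16)  cross = 9.5·16 − 18.5·0 = 152.0000; (r_i+r_j)·cross = 28·152.0000 = 4256.0000
edge 3: (18.5,16)→(8,32.5)  cross = 18.5·32.5 − 8·16 = 473.2500; (r_i+r_j)·cross = 26.5·473.2500 = 12541.1250
edge 4: (8,32.5)→(4,32.5)  cross = 8·32.5 − 4·32.5 = 130.0000; (r_i+r_j)·cross = 12·130.0000 = 1560.0000
edge 5: (4,32.5)→(3.5,32)  cross = 4·32 − 3.5·32.5 = 14.2500; (r_i+r_j)·cross = 7.5·14.2500 = 106.8750
edge 6: (3.5,32)→(3.5,19)  cross = 3.5·19 − 3.5·32 = -45.5000; (r_i+r_j)·cross = 7·-45.5000 = -318.5000
Σcross = 585.0000 → A = |Σcross|/2 = 292.5000 mm²
Σ(r_i+r_j)·cross = 16629.0000 → first moment M = |Σ|/6 = 2771.5000
R_c = M/A = 2771.5000/292.5000 = 9.4752 mm
θ = 140° = 2.443461 rad
V = θ·R_c·A = 2.443461·9.4752·292.5000 = 6772.052 mm³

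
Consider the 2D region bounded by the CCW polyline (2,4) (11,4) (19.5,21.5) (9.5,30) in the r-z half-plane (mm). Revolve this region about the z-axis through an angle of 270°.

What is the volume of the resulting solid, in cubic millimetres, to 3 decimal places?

Volume = 11902.709 mm³

Profile (r,z), 4 vertices: (2,4) (11,4) (19.5,21.5) (9.5,30)
edge 0: (2,4)→(11,4)  cross = 2·4 − 11·4 = -36.0000; (r_i+r_j)·cross = 13·-36.0000 = -468.0000
edge 1: (11,4)→(19.5,21.5)  cross = 11·21.5 − 19.5·4 = 158.5000; (r_i+r_j)·cross = 30.5·158.5000 = 4834.2500
edge 2: (19.5,21.5)→(9.5,30)  cross = 19.5·30 − 9.5·21.5 = 380.7500; (r_i+r_j)·cross = 29·380.7500 = 11041.7500
edge 3: (9.5,30)→(2,4)  cross = 9.5·4 − 2·30 = -22.0000; (r_i+r_j)·cross = 11.5·-22.0000 = -253.0000
Σcross = 481.2500 → A = |Σcross|/2 = 240.6250 mm²
Σ(r_i+r_j)·cross = 15155.0000 → first moment M = |Σ|/6 = 2525.8333
R_c = M/A = 2525.8333/240.6250 = 10.4970 mm
θ = 270° = 4.712389 rad
V = θ·R_c·A = 4.712389·10.4970·240.6250 = 11902.709 mm³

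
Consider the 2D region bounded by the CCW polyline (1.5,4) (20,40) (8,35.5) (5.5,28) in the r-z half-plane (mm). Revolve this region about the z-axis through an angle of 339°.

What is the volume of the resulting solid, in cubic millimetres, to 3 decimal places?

Profile (r,z), 4 vertices: (1.5,4) (20,40) (8,35.5) (5.5,28)
edge 0: (1.5,4)→(20,40)  cross = 1.5·40 − 20·4 = -20.0000; (r_i+r_j)·cross = 21.5·-20.0000 = -430.0000
edge 1: (20,40)→(8,35.5)  cross = 20·35.5 − 8·40 = 390.0000; (r_i+r_j)·cross = 28·390.0000 = 10920.0000
edge 2: (8,35.5)→(5.5,28)  cross = 8·28 − 5.5·35.5 = 28.7500; (r_i+r_j)·cross = 13.5·28.7500 = 388.1250
edge 3: (5.5,28)→(1.5,4)  cross = 5.5·4 − 1.5·28 = -20.0000; (r_i+r_j)·cross = 7·-20.0000 = -140.0000
Σcross = 378.7500 → A = |Σcross|/2 = 189.3750 mm²
Σ(r_i+r_j)·cross = 10738.1250 → first moment M = |Σ|/6 = 1789.6875
R_c = M/A = 1789.6875/189.3750 = 9.4505 mm
θ = 339° = 5.916666 rad
V = θ·R_c·A = 5.916666·9.4505·189.3750 = 10588.983 mm³

Volume = 10588.983 mm³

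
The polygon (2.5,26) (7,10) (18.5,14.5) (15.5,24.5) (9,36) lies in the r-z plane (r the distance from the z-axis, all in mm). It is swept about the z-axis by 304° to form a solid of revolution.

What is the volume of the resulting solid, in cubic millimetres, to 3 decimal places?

Volume = 12444.756 mm³

Profile (r,z), 5 vertices: (2.5,26) (7,10) (18.5,14.5) (15.5,24.5) (9,36)
edge 0: (2.5,26)→(7,10)  cross = 2.5·10 − 7·26 = -157.0000; (r_i+r_j)·cross = 9.5·-157.0000 = -1491.5000
edge 1: (7,10)→(18.5,14.5)  cross = 7·14.5 − 18.5·10 = -83.5000; (r_i+r_j)·cross = 25.5·-83.5000 = -2129.2500
edge 2: (18.5,14.5)→(15.5,24.5)  cross = 18.5·24.5 − 15.5·14.5 = 228.5000; (r_i+r_j)·cross = 34·228.5000 = 7769.0000
edge 3: (15.5,24.5)→(9,36)  cross = 15.5·36 − 9·24.5 = 337.5000; (r_i+r_j)·cross = 24.5·337.5000 = 8268.7500
edge 4: (9,36)→(2.5,26)  cross = 9·26 − 2.5·36 = 144.0000; (r_i+r_j)·cross = 11.5·144.0000 = 1656.0000
Σcross = 469.5000 → A = |Σcross|/2 = 234.7500 mm²
Σ(r_i+r_j)·cross = 14073.0000 → first moment M = |Σ|/6 = 2345.5000
R_c = M/A = 2345.5000/234.7500 = 9.9915 mm
θ = 304° = 5.305801 rad
V = θ·R_c·A = 5.305801·9.9915·234.7500 = 12444.756 mm³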